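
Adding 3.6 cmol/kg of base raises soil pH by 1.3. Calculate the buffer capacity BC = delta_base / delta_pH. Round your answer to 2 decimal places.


Step 1: BC = change in base / change in pH
Step 2: BC = 3.6 / 1.3
Step 3: BC = 2.77 cmol/(kg*pH unit)

2.77


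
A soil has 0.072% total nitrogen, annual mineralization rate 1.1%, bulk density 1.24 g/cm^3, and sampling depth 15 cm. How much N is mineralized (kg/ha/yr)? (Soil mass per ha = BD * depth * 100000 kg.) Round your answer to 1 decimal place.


Step 1: Soil mass per ha = BD * depth * 100000 = 1.24 * 15 * 100000 = 1860000 kg
Step 2: Total N pool = soil mass * N%/100 = 1860000 * 0.072/100 = 1339.2 kg/ha
Step 3: N mineralized = N pool * rate%/100 = 1339.2 * 1.1/100 = 14.7 kg/ha/yr

14.7


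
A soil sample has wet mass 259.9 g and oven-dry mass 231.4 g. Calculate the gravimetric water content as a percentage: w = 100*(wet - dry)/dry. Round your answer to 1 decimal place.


Step 1: Water mass = wet - dry = 259.9 - 231.4 = 28.5 g
Step 2: w = 100 * water mass / dry mass
Step 3: w = 100 * 28.5 / 231.4 = 12.3%

12.3


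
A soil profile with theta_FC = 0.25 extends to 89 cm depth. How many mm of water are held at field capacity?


Step 1: Water (mm) = theta_FC * depth (cm) * 10
Step 2: Water = 0.25 * 89 * 10
Step 3: Water = 222.5 mm

222.5


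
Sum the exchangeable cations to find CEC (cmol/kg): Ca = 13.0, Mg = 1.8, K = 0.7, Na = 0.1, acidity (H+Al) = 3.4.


Step 1: CEC = Ca + Mg + K + Na + (H+Al)
Step 2: CEC = 13.0 + 1.8 + 0.7 + 0.1 + 3.4
Step 3: CEC = 19.0 cmol/kg

19.0


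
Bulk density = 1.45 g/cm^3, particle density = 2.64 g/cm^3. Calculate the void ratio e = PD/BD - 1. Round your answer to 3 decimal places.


Step 1: e = PD / BD - 1
Step 2: e = 2.64 / 1.45 - 1
Step 3: e = 1.82069 - 1
Step 4: e = 0.821

0.821


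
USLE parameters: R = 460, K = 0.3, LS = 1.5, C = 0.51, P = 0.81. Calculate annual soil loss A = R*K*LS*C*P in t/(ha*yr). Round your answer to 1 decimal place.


Step 1: A = R * K * LS * C * P
Step 2: R * K = 460 * 0.3 = 138.0
Step 3: (R*K) * LS = 138.0 * 1.5 = 207.0
Step 4: * C * P = 207.0 * 0.51 * 0.81 = 85.5
Step 5: A = 85.5 t/(ha*yr)

85.5


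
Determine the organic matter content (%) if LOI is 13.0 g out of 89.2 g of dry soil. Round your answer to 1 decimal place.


Step 1: OM% = 100 * LOI / sample mass
Step 2: OM = 100 * 13.0 / 89.2
Step 3: OM = 14.6%

14.6


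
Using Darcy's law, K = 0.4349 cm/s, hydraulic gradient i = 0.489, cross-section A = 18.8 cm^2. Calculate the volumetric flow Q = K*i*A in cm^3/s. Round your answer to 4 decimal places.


Step 1: Apply Darcy's law: Q = K * i * A
Step 2: Q = 0.4349 * 0.489 * 18.8
Step 3: Q = 3.9981 cm^3/s

3.9981


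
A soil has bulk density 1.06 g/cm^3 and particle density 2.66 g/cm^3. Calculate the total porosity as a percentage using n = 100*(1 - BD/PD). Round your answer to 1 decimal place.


Step 1: Formula: n = 100 * (1 - BD / PD)
Step 2: n = 100 * (1 - 1.06 / 2.66)
Step 3: n = 100 * (1 - 0.3985)
Step 4: n = 60.2%

60.2


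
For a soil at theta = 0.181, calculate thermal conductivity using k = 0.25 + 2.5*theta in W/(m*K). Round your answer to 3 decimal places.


Step 1: k = 0.25 + 2.5 * theta
Step 2: k = 0.25 + 2.5 * 0.181
Step 3: k = 0.25 + 0.453
Step 4: k = 0.703 W/(m*K)

0.703


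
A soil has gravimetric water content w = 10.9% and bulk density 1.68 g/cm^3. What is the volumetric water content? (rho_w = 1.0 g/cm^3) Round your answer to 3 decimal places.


Step 1: theta = (w / 100) * BD / rho_w
Step 2: theta = (10.9 / 100) * 1.68 / 1.0
Step 3: theta = 0.109 * 1.68
Step 4: theta = 0.183

0.183


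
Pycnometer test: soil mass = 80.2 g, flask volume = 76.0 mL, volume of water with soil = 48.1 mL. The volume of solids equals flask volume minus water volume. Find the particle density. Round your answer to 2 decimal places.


Step 1: Volume of solids = flask volume - water volume with soil
Step 2: V_solids = 76.0 - 48.1 = 27.9 mL
Step 3: Particle density = mass / V_solids = 80.2 / 27.9 = 2.87 g/cm^3

2.87


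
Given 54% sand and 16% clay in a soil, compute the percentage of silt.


Step 1: sand + silt + clay = 100%
Step 2: silt = 100 - sand - clay
Step 3: silt = 100 - 54 - 16
Step 4: silt = 30%

30


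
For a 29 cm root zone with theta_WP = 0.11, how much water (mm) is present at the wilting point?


Step 1: Water (mm) = theta_WP * depth * 10
Step 2: Water = 0.11 * 29 * 10
Step 3: Water = 31.9 mm

31.9


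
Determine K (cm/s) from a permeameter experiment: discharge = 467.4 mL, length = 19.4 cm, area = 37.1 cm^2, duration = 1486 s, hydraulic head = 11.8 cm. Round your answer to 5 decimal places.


Step 1: K = Q * L / (A * t * h)
Step 2: Numerator = 467.4 * 19.4 = 9067.56
Step 3: Denominator = 37.1 * 1486 * 11.8 = 650541.08
Step 4: K = 9067.56 / 650541.08 = 0.01394 cm/s

0.01394


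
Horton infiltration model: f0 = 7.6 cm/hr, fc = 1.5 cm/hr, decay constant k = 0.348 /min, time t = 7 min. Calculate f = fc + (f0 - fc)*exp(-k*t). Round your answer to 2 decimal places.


Step 1: f = fc + (f0 - fc) * exp(-k * t)
Step 2: exp(-0.348 * 7) = 0.08751
Step 3: f = 1.5 + (7.6 - 1.5) * 0.08751
Step 4: f = 1.5 + 6.1 * 0.08751
Step 5: f = 2.03 cm/hr

2.03


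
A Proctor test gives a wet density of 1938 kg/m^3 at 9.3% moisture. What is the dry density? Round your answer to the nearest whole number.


Step 1: Dry density = wet density / (1 + w/100)
Step 2: Dry density = 1938 / (1 + 9.3/100)
Step 3: Dry density = 1938 / 1.093
Step 4: Dry density = 1773 kg/m^3

1773


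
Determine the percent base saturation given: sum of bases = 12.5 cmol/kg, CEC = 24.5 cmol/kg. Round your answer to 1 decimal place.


Step 1: BS = 100 * (sum of bases) / CEC
Step 2: BS = 100 * 12.5 / 24.5
Step 3: BS = 51.0%

51.0


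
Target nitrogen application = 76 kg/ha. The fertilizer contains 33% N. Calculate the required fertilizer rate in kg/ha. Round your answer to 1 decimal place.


Step 1: Fertilizer rate = target N / (N content / 100)
Step 2: Rate = 76 / (33 / 100)
Step 3: Rate = 76 / 0.33
Step 4: Rate = 230.3 kg/ha

230.3


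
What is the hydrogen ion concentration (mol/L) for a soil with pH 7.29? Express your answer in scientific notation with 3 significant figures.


Step 1: [H+] = 10^(-pH)
Step 2: [H+] = 10^(-7.29)
Step 3: [H+] = 5.13e-08 mol/L

5.13e-08


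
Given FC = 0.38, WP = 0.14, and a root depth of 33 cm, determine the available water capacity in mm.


Step 1: Available water = (FC - WP) * depth * 10
Step 2: AW = (0.38 - 0.14) * 33 * 10
Step 3: AW = 0.24 * 33 * 10
Step 4: AW = 79.2 mm

79.2


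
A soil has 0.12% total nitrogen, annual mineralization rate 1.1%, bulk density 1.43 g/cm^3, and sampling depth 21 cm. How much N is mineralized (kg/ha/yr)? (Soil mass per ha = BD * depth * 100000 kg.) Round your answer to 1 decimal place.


Step 1: Soil mass per ha = BD * depth * 100000 = 1.43 * 21 * 100000 = 3003000 kg
Step 2: Total N pool = soil mass * N%/100 = 3003000 * 0.12/100 = 3603.6 kg/ha
Step 3: N mineralized = N pool * rate%/100 = 3603.6 * 1.1/100 = 39.6 kg/ha/yr

39.6


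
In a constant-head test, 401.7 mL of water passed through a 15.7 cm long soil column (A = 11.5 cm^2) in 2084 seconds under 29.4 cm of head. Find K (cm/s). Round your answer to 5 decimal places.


Step 1: K = Q * L / (A * t * h)
Step 2: Numerator = 401.7 * 15.7 = 6306.69
Step 3: Denominator = 11.5 * 2084 * 29.4 = 704600.4
Step 4: K = 6306.69 / 704600.4 = 0.00895 cm/s

0.00895


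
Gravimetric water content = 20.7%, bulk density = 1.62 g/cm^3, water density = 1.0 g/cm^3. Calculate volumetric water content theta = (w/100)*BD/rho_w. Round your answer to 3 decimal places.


Step 1: theta = (w / 100) * BD / rho_w
Step 2: theta = (20.7 / 100) * 1.62 / 1.0
Step 3: theta = 0.207 * 1.62
Step 4: theta = 0.335

0.335


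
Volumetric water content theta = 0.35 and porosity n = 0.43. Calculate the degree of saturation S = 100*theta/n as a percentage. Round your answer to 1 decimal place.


Step 1: S = 100 * theta_v / n
Step 2: S = 100 * 0.35 / 0.43
Step 3: S = 81.4%

81.4


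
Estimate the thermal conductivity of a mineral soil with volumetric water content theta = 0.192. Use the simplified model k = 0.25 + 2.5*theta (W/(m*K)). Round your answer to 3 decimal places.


Step 1: k = 0.25 + 2.5 * theta
Step 2: k = 0.25 + 2.5 * 0.192
Step 3: k = 0.25 + 0.48
Step 4: k = 0.73 W/(m*K)

0.73


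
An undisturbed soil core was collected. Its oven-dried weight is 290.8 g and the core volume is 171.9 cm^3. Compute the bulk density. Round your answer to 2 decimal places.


Step 1: Identify the formula: BD = dry mass / volume
Step 2: Substitute values: BD = 290.8 / 171.9
Step 3: BD = 1.69 g/cm^3

1.69


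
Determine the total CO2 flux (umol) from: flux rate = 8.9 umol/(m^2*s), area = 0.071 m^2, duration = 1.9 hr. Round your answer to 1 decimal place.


Step 1: Convert time to seconds: 1.9 hr * 3600 = 6840.0 s
Step 2: Total = flux * area * time_s
Step 3: Total = 8.9 * 0.071 * 6840.0
Step 4: Total = 4322.2 umol

4322.2


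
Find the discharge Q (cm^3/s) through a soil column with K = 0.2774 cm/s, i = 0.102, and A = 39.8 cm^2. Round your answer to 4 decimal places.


Step 1: Apply Darcy's law: Q = K * i * A
Step 2: Q = 0.2774 * 0.102 * 39.8
Step 3: Q = 1.1261 cm^3/s

1.1261


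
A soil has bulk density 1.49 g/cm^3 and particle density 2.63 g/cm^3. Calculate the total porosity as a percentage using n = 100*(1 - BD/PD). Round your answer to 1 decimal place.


Step 1: Formula: n = 100 * (1 - BD / PD)
Step 2: n = 100 * (1 - 1.49 / 2.63)
Step 3: n = 100 * (1 - 0.56654)
Step 4: n = 43.3%

43.3


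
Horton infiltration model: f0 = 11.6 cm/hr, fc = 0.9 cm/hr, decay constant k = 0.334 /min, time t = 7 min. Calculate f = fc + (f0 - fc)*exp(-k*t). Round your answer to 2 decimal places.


Step 1: f = fc + (f0 - fc) * exp(-k * t)
Step 2: exp(-0.334 * 7) = 0.09652
Step 3: f = 0.9 + (11.6 - 0.9) * 0.09652
Step 4: f = 0.9 + 10.7 * 0.09652
Step 5: f = 1.93 cm/hr

1.93


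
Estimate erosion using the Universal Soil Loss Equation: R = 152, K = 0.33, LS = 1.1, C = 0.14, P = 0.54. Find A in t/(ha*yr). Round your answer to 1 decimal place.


Step 1: A = R * K * LS * C * P
Step 2: R * K = 152 * 0.33 = 50.16
Step 3: (R*K) * LS = 50.16 * 1.1 = 55.176
Step 4: * C * P = 55.176 * 0.14 * 0.54 = 4.2
Step 5: A = 4.2 t/(ha*yr)

4.2


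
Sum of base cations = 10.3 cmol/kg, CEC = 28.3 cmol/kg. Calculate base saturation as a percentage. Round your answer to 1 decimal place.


Step 1: BS = 100 * (sum of bases) / CEC
Step 2: BS = 100 * 10.3 / 28.3
Step 3: BS = 36.4%

36.4


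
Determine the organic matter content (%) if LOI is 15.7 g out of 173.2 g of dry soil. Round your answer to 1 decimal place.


Step 1: OM% = 100 * LOI / sample mass
Step 2: OM = 100 * 15.7 / 173.2
Step 3: OM = 9.1%

9.1


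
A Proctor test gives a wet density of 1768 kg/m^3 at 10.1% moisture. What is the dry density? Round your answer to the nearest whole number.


Step 1: Dry density = wet density / (1 + w/100)
Step 2: Dry density = 1768 / (1 + 10.1/100)
Step 3: Dry density = 1768 / 1.101
Step 4: Dry density = 1606 kg/m^3

1606


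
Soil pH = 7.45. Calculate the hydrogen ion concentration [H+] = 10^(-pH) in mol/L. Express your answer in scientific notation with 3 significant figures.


Step 1: [H+] = 10^(-pH)
Step 2: [H+] = 10^(-7.45)
Step 3: [H+] = 3.55e-08 mol/L

3.55e-08


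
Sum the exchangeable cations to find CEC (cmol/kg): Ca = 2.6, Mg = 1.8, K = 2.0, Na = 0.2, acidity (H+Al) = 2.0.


Step 1: CEC = Ca + Mg + K + Na + (H+Al)
Step 2: CEC = 2.6 + 1.8 + 2.0 + 0.2 + 2.0
Step 3: CEC = 8.6 cmol/kg

8.6


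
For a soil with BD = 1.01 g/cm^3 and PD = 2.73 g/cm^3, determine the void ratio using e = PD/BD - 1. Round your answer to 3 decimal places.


Step 1: e = PD / BD - 1
Step 2: e = 2.73 / 1.01 - 1
Step 3: e = 2.70297 - 1
Step 4: e = 1.703

1.703


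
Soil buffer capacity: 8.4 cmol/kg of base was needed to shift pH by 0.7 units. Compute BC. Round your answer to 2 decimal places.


Step 1: BC = change in base / change in pH
Step 2: BC = 8.4 / 0.7
Step 3: BC = 12.0 cmol/(kg*pH unit)

12.0


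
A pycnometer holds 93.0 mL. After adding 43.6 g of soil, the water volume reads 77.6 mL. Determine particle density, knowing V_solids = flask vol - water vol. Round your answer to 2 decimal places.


Step 1: Volume of solids = flask volume - water volume with soil
Step 2: V_solids = 93.0 - 77.6 = 15.4 mL
Step 3: Particle density = mass / V_solids = 43.6 / 15.4 = 2.83 g/cm^3

2.83


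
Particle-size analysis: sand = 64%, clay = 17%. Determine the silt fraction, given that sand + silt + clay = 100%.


Step 1: sand + silt + clay = 100%
Step 2: silt = 100 - sand - clay
Step 3: silt = 100 - 64 - 17
Step 4: silt = 19%

19


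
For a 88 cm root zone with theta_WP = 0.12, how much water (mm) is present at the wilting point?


Step 1: Water (mm) = theta_WP * depth * 10
Step 2: Water = 0.12 * 88 * 10
Step 3: Water = 105.6 mm

105.6


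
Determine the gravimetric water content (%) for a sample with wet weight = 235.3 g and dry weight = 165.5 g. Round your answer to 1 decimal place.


Step 1: Water mass = wet - dry = 235.3 - 165.5 = 69.8 g
Step 2: w = 100 * water mass / dry mass
Step 3: w = 100 * 69.8 / 165.5 = 42.2%

42.2


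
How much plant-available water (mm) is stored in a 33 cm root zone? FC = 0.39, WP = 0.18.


Step 1: Available water = (FC - WP) * depth * 10
Step 2: AW = (0.39 - 0.18) * 33 * 10
Step 3: AW = 0.21 * 33 * 10
Step 4: AW = 69.3 mm

69.3


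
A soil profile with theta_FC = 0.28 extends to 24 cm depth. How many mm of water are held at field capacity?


Step 1: Water (mm) = theta_FC * depth (cm) * 10
Step 2: Water = 0.28 * 24 * 10
Step 3: Water = 67.2 mm

67.2


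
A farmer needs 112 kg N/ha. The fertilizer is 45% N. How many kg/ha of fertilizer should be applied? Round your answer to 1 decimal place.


Step 1: Fertilizer rate = target N / (N content / 100)
Step 2: Rate = 112 / (45 / 100)
Step 3: Rate = 112 / 0.45
Step 4: Rate = 248.9 kg/ha

248.9


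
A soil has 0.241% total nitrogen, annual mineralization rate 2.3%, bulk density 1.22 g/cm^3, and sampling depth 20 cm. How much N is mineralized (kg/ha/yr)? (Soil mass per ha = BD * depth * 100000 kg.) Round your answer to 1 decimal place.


Step 1: Soil mass per ha = BD * depth * 100000 = 1.22 * 20 * 100000 = 2440000 kg
Step 2: Total N pool = soil mass * N%/100 = 2440000 * 0.241/100 = 5880.4 kg/ha
Step 3: N mineralized = N pool * rate%/100 = 5880.4 * 2.3/100 = 135.2 kg/ha/yr

135.2


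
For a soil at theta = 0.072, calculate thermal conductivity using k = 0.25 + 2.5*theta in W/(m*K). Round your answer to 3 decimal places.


Step 1: k = 0.25 + 2.5 * theta
Step 2: k = 0.25 + 2.5 * 0.072
Step 3: k = 0.25 + 0.18
Step 4: k = 0.43 W/(m*K)

0.43


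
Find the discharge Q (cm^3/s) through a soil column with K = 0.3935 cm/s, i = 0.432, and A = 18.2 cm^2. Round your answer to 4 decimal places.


Step 1: Apply Darcy's law: Q = K * i * A
Step 2: Q = 0.3935 * 0.432 * 18.2
Step 3: Q = 3.0939 cm^3/s

3.0939


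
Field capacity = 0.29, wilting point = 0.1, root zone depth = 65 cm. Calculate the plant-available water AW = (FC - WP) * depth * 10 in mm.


Step 1: Available water = (FC - WP) * depth * 10
Step 2: AW = (0.29 - 0.1) * 65 * 10
Step 3: AW = 0.19 * 65 * 10
Step 4: AW = 123.5 mm

123.5


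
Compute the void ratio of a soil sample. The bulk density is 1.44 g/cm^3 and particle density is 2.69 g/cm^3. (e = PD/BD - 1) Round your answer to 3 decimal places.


Step 1: e = PD / BD - 1
Step 2: e = 2.69 / 1.44 - 1
Step 3: e = 1.86806 - 1
Step 4: e = 0.868

0.868


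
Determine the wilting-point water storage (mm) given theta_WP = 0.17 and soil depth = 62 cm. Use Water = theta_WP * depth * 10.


Step 1: Water (mm) = theta_WP * depth * 10
Step 2: Water = 0.17 * 62 * 10
Step 3: Water = 105.4 mm

105.4


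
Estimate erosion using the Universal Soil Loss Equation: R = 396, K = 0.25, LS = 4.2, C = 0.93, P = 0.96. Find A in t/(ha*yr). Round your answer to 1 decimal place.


Step 1: A = R * K * LS * C * P
Step 2: R * K = 396 * 0.25 = 99.0
Step 3: (R*K) * LS = 99.0 * 4.2 = 415.8
Step 4: * C * P = 415.8 * 0.93 * 0.96 = 371.2
Step 5: A = 371.2 t/(ha*yr)

371.2


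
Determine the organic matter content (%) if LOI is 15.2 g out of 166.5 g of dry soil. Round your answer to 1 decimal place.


Step 1: OM% = 100 * LOI / sample mass
Step 2: OM = 100 * 15.2 / 166.5
Step 3: OM = 9.1%

9.1


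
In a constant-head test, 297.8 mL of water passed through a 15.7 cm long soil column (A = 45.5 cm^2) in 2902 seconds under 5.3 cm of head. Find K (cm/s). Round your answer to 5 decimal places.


Step 1: K = Q * L / (A * t * h)
Step 2: Numerator = 297.8 * 15.7 = 4675.46
Step 3: Denominator = 45.5 * 2902 * 5.3 = 699817.3
Step 4: K = 4675.46 / 699817.3 = 0.00668 cm/s

0.00668


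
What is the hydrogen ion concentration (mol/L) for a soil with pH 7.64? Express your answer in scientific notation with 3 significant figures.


Step 1: [H+] = 10^(-pH)
Step 2: [H+] = 10^(-7.64)
Step 3: [H+] = 2.29e-08 mol/L

2.29e-08


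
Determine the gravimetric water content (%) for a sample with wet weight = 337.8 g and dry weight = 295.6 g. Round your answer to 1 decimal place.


Step 1: Water mass = wet - dry = 337.8 - 295.6 = 42.2 g
Step 2: w = 100 * water mass / dry mass
Step 3: w = 100 * 42.2 / 295.6 = 14.3%

14.3


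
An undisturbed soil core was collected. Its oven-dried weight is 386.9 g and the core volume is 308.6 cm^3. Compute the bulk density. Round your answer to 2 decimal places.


Step 1: Identify the formula: BD = dry mass / volume
Step 2: Substitute values: BD = 386.9 / 308.6
Step 3: BD = 1.25 g/cm^3

1.25


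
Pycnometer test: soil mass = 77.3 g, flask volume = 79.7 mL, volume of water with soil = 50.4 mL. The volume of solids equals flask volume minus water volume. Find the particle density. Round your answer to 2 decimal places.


Step 1: Volume of solids = flask volume - water volume with soil
Step 2: V_solids = 79.7 - 50.4 = 29.3 mL
Step 3: Particle density = mass / V_solids = 77.3 / 29.3 = 2.64 g/cm^3

2.64


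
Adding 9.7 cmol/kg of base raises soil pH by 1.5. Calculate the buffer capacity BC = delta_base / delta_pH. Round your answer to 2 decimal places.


Step 1: BC = change in base / change in pH
Step 2: BC = 9.7 / 1.5
Step 3: BC = 6.47 cmol/(kg*pH unit)

6.47


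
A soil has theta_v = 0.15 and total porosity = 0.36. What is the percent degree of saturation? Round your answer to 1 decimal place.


Step 1: S = 100 * theta_v / n
Step 2: S = 100 * 0.15 / 0.36
Step 3: S = 41.7%

41.7


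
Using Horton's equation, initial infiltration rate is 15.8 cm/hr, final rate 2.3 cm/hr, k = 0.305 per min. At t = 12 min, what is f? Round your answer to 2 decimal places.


Step 1: f = fc + (f0 - fc) * exp(-k * t)
Step 2: exp(-0.305 * 12) = 0.025733
Step 3: f = 2.3 + (15.8 - 2.3) * 0.025733
Step 4: f = 2.3 + 13.5 * 0.025733
Step 5: f = 2.65 cm/hr

2.65


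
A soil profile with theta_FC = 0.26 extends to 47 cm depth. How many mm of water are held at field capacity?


Step 1: Water (mm) = theta_FC * depth (cm) * 10
Step 2: Water = 0.26 * 47 * 10
Step 3: Water = 122.2 mm

122.2


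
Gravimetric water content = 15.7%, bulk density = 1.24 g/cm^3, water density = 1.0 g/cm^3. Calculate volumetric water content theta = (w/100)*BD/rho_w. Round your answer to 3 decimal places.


Step 1: theta = (w / 100) * BD / rho_w
Step 2: theta = (15.7 / 100) * 1.24 / 1.0
Step 3: theta = 0.157 * 1.24
Step 4: theta = 0.195

0.195


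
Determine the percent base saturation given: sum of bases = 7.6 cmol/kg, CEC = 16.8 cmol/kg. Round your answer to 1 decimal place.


Step 1: BS = 100 * (sum of bases) / CEC
Step 2: BS = 100 * 7.6 / 16.8
Step 3: BS = 45.2%

45.2


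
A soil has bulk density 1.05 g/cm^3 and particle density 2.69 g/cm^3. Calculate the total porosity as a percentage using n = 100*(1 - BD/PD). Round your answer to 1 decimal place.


Step 1: Formula: n = 100 * (1 - BD / PD)
Step 2: n = 100 * (1 - 1.05 / 2.69)
Step 3: n = 100 * (1 - 0.39033)
Step 4: n = 61.0%

61.0


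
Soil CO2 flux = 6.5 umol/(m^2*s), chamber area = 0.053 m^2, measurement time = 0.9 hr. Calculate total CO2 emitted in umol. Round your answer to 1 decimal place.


Step 1: Convert time to seconds: 0.9 hr * 3600 = 3240.0 s
Step 2: Total = flux * area * time_s
Step 3: Total = 6.5 * 0.053 * 3240.0
Step 4: Total = 1116.2 umol

1116.2


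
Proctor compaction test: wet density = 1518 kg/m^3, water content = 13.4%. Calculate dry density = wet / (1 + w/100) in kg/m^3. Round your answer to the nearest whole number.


Step 1: Dry density = wet density / (1 + w/100)
Step 2: Dry density = 1518 / (1 + 13.4/100)
Step 3: Dry density = 1518 / 1.134
Step 4: Dry density = 1339 kg/m^3

1339


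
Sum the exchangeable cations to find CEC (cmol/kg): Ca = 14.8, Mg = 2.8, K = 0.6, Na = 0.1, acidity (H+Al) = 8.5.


Step 1: CEC = Ca + Mg + K + Na + (H+Al)
Step 2: CEC = 14.8 + 2.8 + 0.6 + 0.1 + 8.5
Step 3: CEC = 26.8 cmol/kg

26.8


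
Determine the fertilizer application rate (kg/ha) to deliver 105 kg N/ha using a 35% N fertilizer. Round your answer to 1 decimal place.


Step 1: Fertilizer rate = target N / (N content / 100)
Step 2: Rate = 105 / (35 / 100)
Step 3: Rate = 105 / 0.35
Step 4: Rate = 300.0 kg/ha

300.0


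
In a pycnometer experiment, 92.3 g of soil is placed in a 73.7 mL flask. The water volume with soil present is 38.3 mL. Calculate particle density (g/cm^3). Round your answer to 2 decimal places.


Step 1: Volume of solids = flask volume - water volume with soil
Step 2: V_solids = 73.7 - 38.3 = 35.4 mL
Step 3: Particle density = mass / V_solids = 92.3 / 35.4 = 2.61 g/cm^3

2.61


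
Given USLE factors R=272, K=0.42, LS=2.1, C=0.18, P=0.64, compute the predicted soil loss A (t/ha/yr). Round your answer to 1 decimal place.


Step 1: A = R * K * LS * C * P
Step 2: R * K = 272 * 0.42 = 114.24
Step 3: (R*K) * LS = 114.24 * 2.1 = 239.904
Step 4: * C * P = 239.904 * 0.18 * 0.64 = 27.6
Step 5: A = 27.6 t/(ha*yr)

27.6


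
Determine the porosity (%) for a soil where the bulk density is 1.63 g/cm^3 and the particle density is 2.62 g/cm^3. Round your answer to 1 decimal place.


Step 1: Formula: n = 100 * (1 - BD / PD)
Step 2: n = 100 * (1 - 1.63 / 2.62)
Step 3: n = 100 * (1 - 0.62214)
Step 4: n = 37.8%

37.8


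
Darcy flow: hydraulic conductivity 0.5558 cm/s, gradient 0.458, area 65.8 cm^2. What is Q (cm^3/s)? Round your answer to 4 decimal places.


Step 1: Apply Darcy's law: Q = K * i * A
Step 2: Q = 0.5558 * 0.458 * 65.8
Step 3: Q = 16.7498 cm^3/s

16.7498


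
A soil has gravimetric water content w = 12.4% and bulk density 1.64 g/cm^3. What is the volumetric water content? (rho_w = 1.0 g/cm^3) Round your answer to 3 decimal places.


Step 1: theta = (w / 100) * BD / rho_w
Step 2: theta = (12.4 / 100) * 1.64 / 1.0
Step 3: theta = 0.124 * 1.64
Step 4: theta = 0.203

0.203


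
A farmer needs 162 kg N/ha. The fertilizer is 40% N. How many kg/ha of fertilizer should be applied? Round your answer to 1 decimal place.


Step 1: Fertilizer rate = target N / (N content / 100)
Step 2: Rate = 162 / (40 / 100)
Step 3: Rate = 162 / 0.4
Step 4: Rate = 405.0 kg/ha

405.0


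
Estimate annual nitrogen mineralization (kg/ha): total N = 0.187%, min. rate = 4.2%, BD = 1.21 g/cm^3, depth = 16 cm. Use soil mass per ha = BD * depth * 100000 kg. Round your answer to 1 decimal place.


Step 1: Soil mass per ha = BD * depth * 100000 = 1.21 * 16 * 100000 = 1936000 kg
Step 2: Total N pool = soil mass * N%/100 = 1936000 * 0.187/100 = 3620.32 kg/ha
Step 3: N mineralized = N pool * rate%/100 = 3620.32 * 4.2/100 = 152.1 kg/ha/yr

152.1


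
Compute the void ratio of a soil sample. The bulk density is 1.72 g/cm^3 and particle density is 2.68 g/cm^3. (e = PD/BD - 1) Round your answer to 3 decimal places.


Step 1: e = PD / BD - 1
Step 2: e = 2.68 / 1.72 - 1
Step 3: e = 1.55814 - 1
Step 4: e = 0.558

0.558


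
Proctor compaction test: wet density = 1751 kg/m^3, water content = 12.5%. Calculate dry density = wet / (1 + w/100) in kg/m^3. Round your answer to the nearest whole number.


Step 1: Dry density = wet density / (1 + w/100)
Step 2: Dry density = 1751 / (1 + 12.5/100)
Step 3: Dry density = 1751 / 1.125
Step 4: Dry density = 1556 kg/m^3

1556


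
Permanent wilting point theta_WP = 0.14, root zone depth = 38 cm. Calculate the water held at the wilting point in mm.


Step 1: Water (mm) = theta_WP * depth * 10
Step 2: Water = 0.14 * 38 * 10
Step 3: Water = 53.2 mm

53.2


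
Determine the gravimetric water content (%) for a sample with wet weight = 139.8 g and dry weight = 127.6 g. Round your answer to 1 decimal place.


Step 1: Water mass = wet - dry = 139.8 - 127.6 = 12.2 g
Step 2: w = 100 * water mass / dry mass
Step 3: w = 100 * 12.2 / 127.6 = 9.6%

9.6


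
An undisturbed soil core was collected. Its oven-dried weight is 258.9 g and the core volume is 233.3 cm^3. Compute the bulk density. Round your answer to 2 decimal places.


Step 1: Identify the formula: BD = dry mass / volume
Step 2: Substitute values: BD = 258.9 / 233.3
Step 3: BD = 1.11 g/cm^3

1.11


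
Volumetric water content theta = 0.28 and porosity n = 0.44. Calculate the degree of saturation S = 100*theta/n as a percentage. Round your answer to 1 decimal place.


Step 1: S = 100 * theta_v / n
Step 2: S = 100 * 0.28 / 0.44
Step 3: S = 63.6%

63.6


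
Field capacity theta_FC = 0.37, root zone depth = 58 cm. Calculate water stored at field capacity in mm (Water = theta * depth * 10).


Step 1: Water (mm) = theta_FC * depth (cm) * 10
Step 2: Water = 0.37 * 58 * 10
Step 3: Water = 214.6 mm

214.6


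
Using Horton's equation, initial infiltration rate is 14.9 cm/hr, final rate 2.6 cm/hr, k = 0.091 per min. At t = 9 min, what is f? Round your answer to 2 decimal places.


Step 1: f = fc + (f0 - fc) * exp(-k * t)
Step 2: exp(-0.091 * 9) = 0.440872
Step 3: f = 2.6 + (14.9 - 2.6) * 0.440872
Step 4: f = 2.6 + 12.3 * 0.440872
Step 5: f = 8.02 cm/hr

8.02


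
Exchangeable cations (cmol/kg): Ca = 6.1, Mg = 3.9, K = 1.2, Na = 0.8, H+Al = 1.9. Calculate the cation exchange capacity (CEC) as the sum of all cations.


Step 1: CEC = Ca + Mg + K + Na + (H+Al)
Step 2: CEC = 6.1 + 3.9 + 1.2 + 0.8 + 1.9
Step 3: CEC = 13.9 cmol/kg

13.9


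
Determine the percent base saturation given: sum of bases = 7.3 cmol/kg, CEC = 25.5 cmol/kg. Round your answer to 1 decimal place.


Step 1: BS = 100 * (sum of bases) / CEC
Step 2: BS = 100 * 7.3 / 25.5
Step 3: BS = 28.6%

28.6


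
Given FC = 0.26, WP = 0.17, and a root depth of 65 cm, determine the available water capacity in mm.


Step 1: Available water = (FC - WP) * depth * 10
Step 2: AW = (0.26 - 0.17) * 65 * 10
Step 3: AW = 0.09 * 65 * 10
Step 4: AW = 58.5 mm

58.5


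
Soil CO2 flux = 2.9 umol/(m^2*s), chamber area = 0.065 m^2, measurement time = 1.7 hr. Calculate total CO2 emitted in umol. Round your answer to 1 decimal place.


Step 1: Convert time to seconds: 1.7 hr * 3600 = 6120.0 s
Step 2: Total = flux * area * time_s
Step 3: Total = 2.9 * 0.065 * 6120.0
Step 4: Total = 1153.6 umol

1153.6


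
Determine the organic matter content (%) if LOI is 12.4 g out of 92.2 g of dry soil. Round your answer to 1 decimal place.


Step 1: OM% = 100 * LOI / sample mass
Step 2: OM = 100 * 12.4 / 92.2
Step 3: OM = 13.4%

13.4


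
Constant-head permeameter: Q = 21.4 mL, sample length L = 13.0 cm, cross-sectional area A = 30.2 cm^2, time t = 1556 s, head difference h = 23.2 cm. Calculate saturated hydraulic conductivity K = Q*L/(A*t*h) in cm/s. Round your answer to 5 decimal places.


Step 1: K = Q * L / (A * t * h)
Step 2: Numerator = 21.4 * 13.0 = 278.2
Step 3: Denominator = 30.2 * 1556 * 23.2 = 1090195.84
Step 4: K = 278.2 / 1090195.84 = 0.00026 cm/s

0.00026


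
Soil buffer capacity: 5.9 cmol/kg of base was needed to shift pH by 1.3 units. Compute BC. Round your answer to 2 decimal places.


Step 1: BC = change in base / change in pH
Step 2: BC = 5.9 / 1.3
Step 3: BC = 4.54 cmol/(kg*pH unit)

4.54


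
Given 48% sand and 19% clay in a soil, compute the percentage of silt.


Step 1: sand + silt + clay = 100%
Step 2: silt = 100 - sand - clay
Step 3: silt = 100 - 48 - 19
Step 4: silt = 33%

33


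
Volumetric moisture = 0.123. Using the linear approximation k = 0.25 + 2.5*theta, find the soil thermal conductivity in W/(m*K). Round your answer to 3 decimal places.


Step 1: k = 0.25 + 2.5 * theta
Step 2: k = 0.25 + 2.5 * 0.123
Step 3: k = 0.25 + 0.308
Step 4: k = 0.558 W/(m*K)

0.558


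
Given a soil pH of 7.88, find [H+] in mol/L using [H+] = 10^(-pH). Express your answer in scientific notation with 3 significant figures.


Step 1: [H+] = 10^(-pH)
Step 2: [H+] = 10^(-7.88)
Step 3: [H+] = 1.32e-08 mol/L

1.32e-08


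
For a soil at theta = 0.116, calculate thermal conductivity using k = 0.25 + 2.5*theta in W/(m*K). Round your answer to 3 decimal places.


Step 1: k = 0.25 + 2.5 * theta
Step 2: k = 0.25 + 2.5 * 0.116
Step 3: k = 0.25 + 0.29
Step 4: k = 0.54 W/(m*K)

0.54


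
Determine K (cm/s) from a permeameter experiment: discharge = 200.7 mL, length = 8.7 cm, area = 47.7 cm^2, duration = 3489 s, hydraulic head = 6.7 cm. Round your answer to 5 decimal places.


Step 1: K = Q * L / (A * t * h)
Step 2: Numerator = 200.7 * 8.7 = 1746.09
Step 3: Denominator = 47.7 * 3489 * 6.7 = 1115049.51
Step 4: K = 1746.09 / 1115049.51 = 0.00157 cm/s

0.00157


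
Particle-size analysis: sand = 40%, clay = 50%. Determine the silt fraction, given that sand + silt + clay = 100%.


Step 1: sand + silt + clay = 100%
Step 2: silt = 100 - sand - clay
Step 3: silt = 100 - 40 - 50
Step 4: silt = 10%

10


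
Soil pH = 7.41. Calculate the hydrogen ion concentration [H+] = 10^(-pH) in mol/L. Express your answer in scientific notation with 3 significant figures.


Step 1: [H+] = 10^(-pH)
Step 2: [H+] = 10^(-7.41)
Step 3: [H+] = 3.89e-08 mol/L

3.89e-08


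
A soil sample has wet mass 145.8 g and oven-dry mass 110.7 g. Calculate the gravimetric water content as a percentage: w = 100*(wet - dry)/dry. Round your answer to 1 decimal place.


Step 1: Water mass = wet - dry = 145.8 - 110.7 = 35.1 g
Step 2: w = 100 * water mass / dry mass
Step 3: w = 100 * 35.1 / 110.7 = 31.7%

31.7


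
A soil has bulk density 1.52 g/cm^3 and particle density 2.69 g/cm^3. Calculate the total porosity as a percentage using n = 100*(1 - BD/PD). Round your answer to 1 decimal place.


Step 1: Formula: n = 100 * (1 - BD / PD)
Step 2: n = 100 * (1 - 1.52 / 2.69)
Step 3: n = 100 * (1 - 0.56506)
Step 4: n = 43.5%

43.5


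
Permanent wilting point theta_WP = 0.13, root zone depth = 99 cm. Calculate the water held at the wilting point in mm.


Step 1: Water (mm) = theta_WP * depth * 10
Step 2: Water = 0.13 * 99 * 10
Step 3: Water = 128.7 mm

128.7


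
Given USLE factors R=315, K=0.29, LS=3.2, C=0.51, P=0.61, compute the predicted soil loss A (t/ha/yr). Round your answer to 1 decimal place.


Step 1: A = R * K * LS * C * P
Step 2: R * K = 315 * 0.29 = 91.35
Step 3: (R*K) * LS = 91.35 * 3.2 = 292.32
Step 4: * C * P = 292.32 * 0.51 * 0.61 = 90.9
Step 5: A = 90.9 t/(ha*yr)

90.9


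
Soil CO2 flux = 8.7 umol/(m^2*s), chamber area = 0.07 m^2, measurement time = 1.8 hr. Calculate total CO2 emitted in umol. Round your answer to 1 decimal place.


Step 1: Convert time to seconds: 1.8 hr * 3600 = 6480.0 s
Step 2: Total = flux * area * time_s
Step 3: Total = 8.7 * 0.07 * 6480.0
Step 4: Total = 3946.3 umol

3946.3


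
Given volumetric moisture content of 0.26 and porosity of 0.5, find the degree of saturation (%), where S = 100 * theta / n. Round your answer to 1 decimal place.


Step 1: S = 100 * theta_v / n
Step 2: S = 100 * 0.26 / 0.5
Step 3: S = 52.0%

52.0


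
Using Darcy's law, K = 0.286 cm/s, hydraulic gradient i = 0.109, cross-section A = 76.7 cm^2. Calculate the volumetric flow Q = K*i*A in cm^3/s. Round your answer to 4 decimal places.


Step 1: Apply Darcy's law: Q = K * i * A
Step 2: Q = 0.286 * 0.109 * 76.7
Step 3: Q = 2.391 cm^3/s

2.391


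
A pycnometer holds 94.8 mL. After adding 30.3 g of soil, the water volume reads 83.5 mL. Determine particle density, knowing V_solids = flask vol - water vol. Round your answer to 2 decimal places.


Step 1: Volume of solids = flask volume - water volume with soil
Step 2: V_solids = 94.8 - 83.5 = 11.3 mL
Step 3: Particle density = mass / V_solids = 30.3 / 11.3 = 2.68 g/cm^3

2.68


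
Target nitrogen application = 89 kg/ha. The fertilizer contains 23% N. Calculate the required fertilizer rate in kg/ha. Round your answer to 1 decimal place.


Step 1: Fertilizer rate = target N / (N content / 100)
Step 2: Rate = 89 / (23 / 100)
Step 3: Rate = 89 / 0.23
Step 4: Rate = 387.0 kg/ha

387.0


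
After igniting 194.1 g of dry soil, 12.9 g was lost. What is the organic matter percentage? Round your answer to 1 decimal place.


Step 1: OM% = 100 * LOI / sample mass
Step 2: OM = 100 * 12.9 / 194.1
Step 3: OM = 6.6%

6.6


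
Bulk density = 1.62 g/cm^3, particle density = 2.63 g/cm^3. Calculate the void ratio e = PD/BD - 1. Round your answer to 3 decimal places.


Step 1: e = PD / BD - 1
Step 2: e = 2.63 / 1.62 - 1
Step 3: e = 1.62346 - 1
Step 4: e = 0.623

0.623


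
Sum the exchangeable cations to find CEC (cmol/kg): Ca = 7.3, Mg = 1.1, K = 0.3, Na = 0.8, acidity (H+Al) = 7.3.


Step 1: CEC = Ca + Mg + K + Na + (H+Al)
Step 2: CEC = 7.3 + 1.1 + 0.3 + 0.8 + 7.3
Step 3: CEC = 16.8 cmol/kg

16.8


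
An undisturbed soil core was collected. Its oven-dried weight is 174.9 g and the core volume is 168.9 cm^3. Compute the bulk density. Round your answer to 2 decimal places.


Step 1: Identify the formula: BD = dry mass / volume
Step 2: Substitute values: BD = 174.9 / 168.9
Step 3: BD = 1.04 g/cm^3

1.04


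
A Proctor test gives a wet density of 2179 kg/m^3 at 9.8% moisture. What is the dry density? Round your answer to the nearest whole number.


Step 1: Dry density = wet density / (1 + w/100)
Step 2: Dry density = 2179 / (1 + 9.8/100)
Step 3: Dry density = 2179 / 1.098
Step 4: Dry density = 1985 kg/m^3

1985


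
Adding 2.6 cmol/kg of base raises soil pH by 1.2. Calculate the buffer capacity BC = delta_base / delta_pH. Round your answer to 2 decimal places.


Step 1: BC = change in base / change in pH
Step 2: BC = 2.6 / 1.2
Step 3: BC = 2.17 cmol/(kg*pH unit)

2.17


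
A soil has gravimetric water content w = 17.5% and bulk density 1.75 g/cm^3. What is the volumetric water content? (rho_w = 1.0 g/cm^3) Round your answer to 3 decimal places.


Step 1: theta = (w / 100) * BD / rho_w
Step 2: theta = (17.5 / 100) * 1.75 / 1.0
Step 3: theta = 0.175 * 1.75
Step 4: theta = 0.306

0.306


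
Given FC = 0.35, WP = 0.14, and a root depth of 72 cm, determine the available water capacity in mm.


Step 1: Available water = (FC - WP) * depth * 10
Step 2: AW = (0.35 - 0.14) * 72 * 10
Step 3: AW = 0.21 * 72 * 10
Step 4: AW = 151.2 mm

151.2


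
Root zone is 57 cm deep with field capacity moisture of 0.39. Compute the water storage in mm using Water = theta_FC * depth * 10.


Step 1: Water (mm) = theta_FC * depth (cm) * 10
Step 2: Water = 0.39 * 57 * 10
Step 3: Water = 222.3 mm

222.3


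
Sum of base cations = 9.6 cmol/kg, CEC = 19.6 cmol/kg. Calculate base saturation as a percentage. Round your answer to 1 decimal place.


Step 1: BS = 100 * (sum of bases) / CEC
Step 2: BS = 100 * 9.6 / 19.6
Step 3: BS = 49.0%

49.0


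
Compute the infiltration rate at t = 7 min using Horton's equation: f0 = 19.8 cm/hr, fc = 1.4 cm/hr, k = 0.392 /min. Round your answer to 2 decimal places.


Step 1: f = fc + (f0 - fc) * exp(-k * t)
Step 2: exp(-0.392 * 7) = 0.064313
Step 3: f = 1.4 + (19.8 - 1.4) * 0.064313
Step 4: f = 1.4 + 18.4 * 0.064313
Step 5: f = 2.58 cm/hr

2.58


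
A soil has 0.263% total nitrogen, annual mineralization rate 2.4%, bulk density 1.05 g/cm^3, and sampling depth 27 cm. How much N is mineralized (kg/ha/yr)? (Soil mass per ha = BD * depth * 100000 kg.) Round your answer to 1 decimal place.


Step 1: Soil mass per ha = BD * depth * 100000 = 1.05 * 27 * 100000 = 2835000 kg
Step 2: Total N pool = soil mass * N%/100 = 2835000 * 0.263/100 = 7456.05 kg/ha
Step 3: N mineralized = N pool * rate%/100 = 7456.05 * 2.4/100 = 178.9 kg/ha/yr

178.9


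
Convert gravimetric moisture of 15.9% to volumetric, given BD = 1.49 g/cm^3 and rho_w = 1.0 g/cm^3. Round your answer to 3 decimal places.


Step 1: theta = (w / 100) * BD / rho_w
Step 2: theta = (15.9 / 100) * 1.49 / 1.0
Step 3: theta = 0.159 * 1.49
Step 4: theta = 0.237

0.237


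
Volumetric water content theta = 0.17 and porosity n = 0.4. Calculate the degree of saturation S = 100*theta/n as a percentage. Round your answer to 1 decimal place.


Step 1: S = 100 * theta_v / n
Step 2: S = 100 * 0.17 / 0.4
Step 3: S = 42.5%

42.5


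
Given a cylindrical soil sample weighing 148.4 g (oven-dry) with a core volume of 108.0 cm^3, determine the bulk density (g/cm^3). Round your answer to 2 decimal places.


Step 1: Identify the formula: BD = dry mass / volume
Step 2: Substitute values: BD = 148.4 / 108.0
Step 3: BD = 1.37 g/cm^3

1.37


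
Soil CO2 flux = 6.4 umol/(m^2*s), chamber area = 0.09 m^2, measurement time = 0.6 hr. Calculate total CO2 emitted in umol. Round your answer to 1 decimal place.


Step 1: Convert time to seconds: 0.6 hr * 3600 = 2160.0 s
Step 2: Total = flux * area * time_s
Step 3: Total = 6.4 * 0.09 * 2160.0
Step 4: Total = 1244.2 umol

1244.2


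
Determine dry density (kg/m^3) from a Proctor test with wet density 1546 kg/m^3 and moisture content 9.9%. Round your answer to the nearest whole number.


Step 1: Dry density = wet density / (1 + w/100)
Step 2: Dry density = 1546 / (1 + 9.9/100)
Step 3: Dry density = 1546 / 1.099
Step 4: Dry density = 1407 kg/m^3

1407


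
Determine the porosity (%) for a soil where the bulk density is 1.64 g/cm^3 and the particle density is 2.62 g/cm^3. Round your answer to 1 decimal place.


Step 1: Formula: n = 100 * (1 - BD / PD)
Step 2: n = 100 * (1 - 1.64 / 2.62)
Step 3: n = 100 * (1 - 0.62595)
Step 4: n = 37.4%

37.4


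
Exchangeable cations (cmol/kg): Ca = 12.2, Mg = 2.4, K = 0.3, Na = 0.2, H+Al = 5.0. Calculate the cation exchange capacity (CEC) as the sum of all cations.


Step 1: CEC = Ca + Mg + K + Na + (H+Al)
Step 2: CEC = 12.2 + 2.4 + 0.3 + 0.2 + 5.0
Step 3: CEC = 20.1 cmol/kg

20.1


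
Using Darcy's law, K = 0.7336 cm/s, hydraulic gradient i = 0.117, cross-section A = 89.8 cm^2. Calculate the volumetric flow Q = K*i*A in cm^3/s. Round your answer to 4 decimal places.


Step 1: Apply Darcy's law: Q = K * i * A
Step 2: Q = 0.7336 * 0.117 * 89.8
Step 3: Q = 7.7076 cm^3/s

7.7076


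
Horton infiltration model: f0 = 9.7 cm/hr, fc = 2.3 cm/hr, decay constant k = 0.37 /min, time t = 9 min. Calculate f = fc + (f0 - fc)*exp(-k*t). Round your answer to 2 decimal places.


Step 1: f = fc + (f0 - fc) * exp(-k * t)
Step 2: exp(-0.37 * 9) = 0.035793
Step 3: f = 2.3 + (9.7 - 2.3) * 0.035793
Step 4: f = 2.3 + 7.4 * 0.035793
Step 5: f = 2.56 cm/hr

2.56


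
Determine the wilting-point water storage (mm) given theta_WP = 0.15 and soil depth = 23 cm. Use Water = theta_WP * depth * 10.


Step 1: Water (mm) = theta_WP * depth * 10
Step 2: Water = 0.15 * 23 * 10
Step 3: Water = 34.5 mm

34.5


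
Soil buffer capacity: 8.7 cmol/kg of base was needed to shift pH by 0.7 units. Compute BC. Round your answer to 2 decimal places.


Step 1: BC = change in base / change in pH
Step 2: BC = 8.7 / 0.7
Step 3: BC = 12.43 cmol/(kg*pH unit)

12.43


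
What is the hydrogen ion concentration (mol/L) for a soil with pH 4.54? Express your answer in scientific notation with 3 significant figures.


Step 1: [H+] = 10^(-pH)
Step 2: [H+] = 10^(-4.54)
Step 3: [H+] = 2.88e-05 mol/L

2.88e-05
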